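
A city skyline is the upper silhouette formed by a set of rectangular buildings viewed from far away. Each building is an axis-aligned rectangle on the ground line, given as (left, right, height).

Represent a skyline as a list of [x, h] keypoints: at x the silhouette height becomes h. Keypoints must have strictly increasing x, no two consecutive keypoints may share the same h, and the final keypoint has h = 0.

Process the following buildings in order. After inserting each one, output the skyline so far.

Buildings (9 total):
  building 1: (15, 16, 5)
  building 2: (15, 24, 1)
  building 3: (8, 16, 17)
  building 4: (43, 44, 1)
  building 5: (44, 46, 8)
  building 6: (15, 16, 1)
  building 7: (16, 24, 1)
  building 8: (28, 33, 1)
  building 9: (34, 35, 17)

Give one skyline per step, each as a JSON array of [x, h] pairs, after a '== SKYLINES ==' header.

== SKYLINES ==
[[15,5],[16,0]]
[[15,5],[16,1],[24,0]]
[[8,17],[16,1],[24,0]]
[[8,17],[16,1],[24,0],[43,1],[44,0]]
[[8,17],[16,1],[24,0],[43,1],[44,8],[46,0]]
[[8,17],[16,1],[24,0],[43,1],[44,8],[46,0]]
[[8,17],[16,1],[24,0],[43,1],[44,8],[46,0]]
[[8,17],[16,1],[24,0],[28,1],[33,0],[43,1],[44,8],[46,0]]
[[8,17],[16,1],[24,0],[28,1],[33,0],[34,17],[35,0],[43,1],[44,8],[46,0]]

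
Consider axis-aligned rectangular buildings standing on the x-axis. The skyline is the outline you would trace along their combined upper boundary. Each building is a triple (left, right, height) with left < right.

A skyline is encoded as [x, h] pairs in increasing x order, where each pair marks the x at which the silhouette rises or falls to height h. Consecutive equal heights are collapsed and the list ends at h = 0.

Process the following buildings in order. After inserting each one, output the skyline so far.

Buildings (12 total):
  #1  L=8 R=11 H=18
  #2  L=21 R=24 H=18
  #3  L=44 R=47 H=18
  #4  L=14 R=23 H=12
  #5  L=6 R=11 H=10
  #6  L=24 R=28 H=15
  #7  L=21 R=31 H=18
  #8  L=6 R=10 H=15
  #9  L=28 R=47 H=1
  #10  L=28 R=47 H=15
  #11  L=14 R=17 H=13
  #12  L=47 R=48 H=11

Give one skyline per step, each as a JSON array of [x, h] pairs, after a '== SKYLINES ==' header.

== SKYLINES ==
[[8,18],[11,0]]
[[8,18],[11,0],[21,18],[24,0]]
[[8,18],[11,0],[21,18],[24,0],[44,18],[47,0]]
[[8,18],[11,0],[14,12],[21,18],[24,0],[44,18],[47,0]]
[[6,10],[8,18],[11,0],[14,12],[21,18],[24,0],[44,18],[47,0]]
[[6,10],[8,18],[11,0],[14,12],[21,18],[24,15],[28,0],[44,18],[47,0]]
[[6,10],[8,18],[11,0],[14,12],[21,18],[31,0],[44,18],[47,0]]
[[6,15],[8,18],[11,0],[14,12],[21,18],[31,0],[44,18],[47,0]]
[[6,15],[8,18],[11,0],[14,12],[21,18],[31,1],[44,18],[47,0]]
[[6,15],[8,18],[11,0],[14,12],[21,18],[31,15],[44,18],[47,0]]
[[6,15],[8,18],[11,0],[14,13],[17,12],[21,18],[31,15],[44,18],[47,0]]
[[6,15],[8,18],[11,0],[14,13],[17,12],[21,18],[31,15],[44,18],[47,11],[48,0]]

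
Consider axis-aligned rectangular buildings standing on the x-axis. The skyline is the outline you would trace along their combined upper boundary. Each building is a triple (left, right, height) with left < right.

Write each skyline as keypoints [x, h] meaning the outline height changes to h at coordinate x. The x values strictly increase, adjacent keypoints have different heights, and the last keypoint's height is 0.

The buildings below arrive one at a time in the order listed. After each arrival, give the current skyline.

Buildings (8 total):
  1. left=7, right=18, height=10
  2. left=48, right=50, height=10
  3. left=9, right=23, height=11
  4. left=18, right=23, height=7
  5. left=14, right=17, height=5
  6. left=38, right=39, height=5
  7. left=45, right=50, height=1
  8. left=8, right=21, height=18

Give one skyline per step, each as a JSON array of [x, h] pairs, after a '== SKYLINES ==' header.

== SKYLINES ==
[[7,10],[18,0]]
[[7,10],[18,0],[48,10],[50,0]]
[[7,10],[9,11],[23,0],[48,10],[50,0]]
[[7,10],[9,11],[23,0],[48,10],[50,0]]
[[7,10],[9,11],[23,0],[48,10],[50,0]]
[[7,10],[9,11],[23,0],[38,5],[39,0],[48,10],[50,0]]
[[7,10],[9,11],[23,0],[38,5],[39,0],[45,1],[48,10],[50,0]]
[[7,10],[8,18],[21,11],[23,0],[38,5],[39,0],[45,1],[48,10],[50,0]]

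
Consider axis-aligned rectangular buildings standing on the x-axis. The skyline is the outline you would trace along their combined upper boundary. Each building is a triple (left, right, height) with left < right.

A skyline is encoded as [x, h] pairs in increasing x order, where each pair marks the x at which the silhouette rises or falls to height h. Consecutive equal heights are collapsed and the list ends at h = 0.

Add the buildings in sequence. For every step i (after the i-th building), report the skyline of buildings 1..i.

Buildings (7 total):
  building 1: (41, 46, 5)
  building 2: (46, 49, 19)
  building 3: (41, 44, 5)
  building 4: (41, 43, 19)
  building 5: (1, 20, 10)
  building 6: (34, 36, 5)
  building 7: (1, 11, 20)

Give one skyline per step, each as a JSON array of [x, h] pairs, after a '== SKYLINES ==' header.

== SKYLINES ==
[[41,5],[46,0]]
[[41,5],[46,19],[49,0]]
[[41,5],[46,19],[49,0]]
[[41,19],[43,5],[46,19],[49,0]]
[[1,10],[20,0],[41,19],[43,5],[46,19],[49,0]]
[[1,10],[20,0],[34,5],[36,0],[41,19],[43,5],[46,19],[49,0]]
[[1,20],[11,10],[20,0],[34,5],[36,0],[41,19],[43,5],[46,19],[49,0]]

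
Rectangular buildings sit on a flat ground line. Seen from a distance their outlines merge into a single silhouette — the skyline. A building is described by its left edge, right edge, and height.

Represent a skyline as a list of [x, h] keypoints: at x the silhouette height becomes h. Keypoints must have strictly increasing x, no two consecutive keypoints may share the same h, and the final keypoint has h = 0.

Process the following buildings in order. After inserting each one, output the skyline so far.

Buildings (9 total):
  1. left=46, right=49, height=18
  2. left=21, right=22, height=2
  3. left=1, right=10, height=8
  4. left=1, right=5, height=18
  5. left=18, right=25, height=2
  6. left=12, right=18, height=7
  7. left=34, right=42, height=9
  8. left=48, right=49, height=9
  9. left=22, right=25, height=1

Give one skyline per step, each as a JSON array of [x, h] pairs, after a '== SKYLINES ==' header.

== SKYLINES ==
[[46,18],[49,0]]
[[21,2],[22,0],[46,18],[49,0]]
[[1,8],[10,0],[21,2],[22,0],[46,18],[49,0]]
[[1,18],[5,8],[10,0],[21,2],[22,0],[46,18],[49,0]]
[[1,18],[5,8],[10,0],[18,2],[25,0],[46,18],[49,0]]
[[1,18],[5,8],[10,0],[12,7],[18,2],[25,0],[46,18],[49,0]]
[[1,18],[5,8],[10,0],[12,7],[18,2],[25,0],[34,9],[42,0],[46,18],[49,0]]
[[1,18],[5,8],[10,0],[12,7],[18,2],[25,0],[34,9],[42,0],[46,18],[49,0]]
[[1,18],[5,8],[10,0],[12,7],[18,2],[25,0],[34,9],[42,0],[46,18],[49,0]]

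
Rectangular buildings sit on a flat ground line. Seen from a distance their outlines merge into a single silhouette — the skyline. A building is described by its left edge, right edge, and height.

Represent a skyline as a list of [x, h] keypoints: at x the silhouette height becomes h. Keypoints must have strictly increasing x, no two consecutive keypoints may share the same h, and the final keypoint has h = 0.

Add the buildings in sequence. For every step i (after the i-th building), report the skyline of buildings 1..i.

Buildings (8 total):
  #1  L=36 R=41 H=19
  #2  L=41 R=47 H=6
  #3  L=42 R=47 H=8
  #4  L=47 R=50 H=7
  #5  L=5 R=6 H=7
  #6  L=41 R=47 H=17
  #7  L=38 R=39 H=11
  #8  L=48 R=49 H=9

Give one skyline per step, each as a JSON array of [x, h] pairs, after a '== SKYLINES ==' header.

== SKYLINES ==
[[36,19],[41,0]]
[[36,19],[41,6],[47,0]]
[[36,19],[41,6],[42,8],[47,0]]
[[36,19],[41,6],[42,8],[47,7],[50,0]]
[[5,7],[6,0],[36,19],[41,6],[42,8],[47,7],[50,0]]
[[5,7],[6,0],[36,19],[41,17],[47,7],[50,0]]
[[5,7],[6,0],[36,19],[41,17],[47,7],[50,0]]
[[5,7],[6,0],[36,19],[41,17],[47,7],[48,9],[49,7],[50,0]]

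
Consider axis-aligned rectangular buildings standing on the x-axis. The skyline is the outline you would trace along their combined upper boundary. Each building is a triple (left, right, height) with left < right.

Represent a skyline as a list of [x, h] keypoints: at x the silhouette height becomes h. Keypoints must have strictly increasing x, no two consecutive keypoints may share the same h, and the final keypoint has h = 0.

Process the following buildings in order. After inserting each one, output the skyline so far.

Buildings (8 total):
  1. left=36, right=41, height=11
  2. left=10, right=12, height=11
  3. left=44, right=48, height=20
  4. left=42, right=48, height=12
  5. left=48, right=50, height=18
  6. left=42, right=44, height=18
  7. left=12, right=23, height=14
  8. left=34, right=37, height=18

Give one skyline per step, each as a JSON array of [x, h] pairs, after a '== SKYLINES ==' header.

== SKYLINES ==
[[36,11],[41,0]]
[[10,11],[12,0],[36,11],[41,0]]
[[10,11],[12,0],[36,11],[41,0],[44,20],[48,0]]
[[10,11],[12,0],[36,11],[41,0],[42,12],[44,20],[48,0]]
[[10,11],[12,0],[36,11],[41,0],[42,12],[44,20],[48,18],[50,0]]
[[10,11],[12,0],[36,11],[41,0],[42,18],[44,20],[48,18],[50,0]]
[[10,11],[12,14],[23,0],[36,11],[41,0],[42,18],[44,20],[48,18],[50,0]]
[[10,11],[12,14],[23,0],[34,18],[37,11],[41,0],[42,18],[44,20],[48,18],[50,0]]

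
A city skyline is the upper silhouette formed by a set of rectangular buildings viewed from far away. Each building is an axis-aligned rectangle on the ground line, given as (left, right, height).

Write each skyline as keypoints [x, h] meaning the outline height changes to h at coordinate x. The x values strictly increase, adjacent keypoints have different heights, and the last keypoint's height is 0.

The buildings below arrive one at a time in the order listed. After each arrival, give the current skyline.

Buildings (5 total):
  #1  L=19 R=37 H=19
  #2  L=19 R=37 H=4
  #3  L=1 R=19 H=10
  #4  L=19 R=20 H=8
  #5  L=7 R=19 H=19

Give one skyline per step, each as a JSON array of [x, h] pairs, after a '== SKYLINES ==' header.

== SKYLINES ==
[[19,19],[37,0]]
[[19,19],[37,0]]
[[1,10],[19,19],[37,0]]
[[1,10],[19,19],[37,0]]
[[1,10],[7,19],[37,0]]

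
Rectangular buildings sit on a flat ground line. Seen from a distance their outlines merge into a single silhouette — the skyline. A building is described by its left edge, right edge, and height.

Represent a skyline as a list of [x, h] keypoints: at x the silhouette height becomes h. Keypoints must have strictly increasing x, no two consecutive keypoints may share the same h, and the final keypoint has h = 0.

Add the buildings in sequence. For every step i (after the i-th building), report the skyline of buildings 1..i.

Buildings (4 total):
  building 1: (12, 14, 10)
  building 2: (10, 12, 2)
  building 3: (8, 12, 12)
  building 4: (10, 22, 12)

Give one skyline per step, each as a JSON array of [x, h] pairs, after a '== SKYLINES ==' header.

== SKYLINES ==
[[12,10],[14,0]]
[[10,2],[12,10],[14,0]]
[[8,12],[12,10],[14,0]]
[[8,12],[22,0]]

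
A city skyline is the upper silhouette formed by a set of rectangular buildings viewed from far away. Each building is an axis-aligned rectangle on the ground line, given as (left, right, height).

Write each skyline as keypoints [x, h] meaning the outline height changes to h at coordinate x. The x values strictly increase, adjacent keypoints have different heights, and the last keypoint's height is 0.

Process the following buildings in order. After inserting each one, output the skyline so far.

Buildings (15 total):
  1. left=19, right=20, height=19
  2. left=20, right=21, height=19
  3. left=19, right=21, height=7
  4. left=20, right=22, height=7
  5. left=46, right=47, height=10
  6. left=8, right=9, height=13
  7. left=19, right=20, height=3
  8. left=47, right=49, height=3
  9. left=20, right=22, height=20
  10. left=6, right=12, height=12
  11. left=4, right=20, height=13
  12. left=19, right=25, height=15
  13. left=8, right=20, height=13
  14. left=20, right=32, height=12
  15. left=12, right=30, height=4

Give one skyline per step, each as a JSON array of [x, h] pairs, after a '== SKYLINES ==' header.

== SKYLINES ==
[[19,19],[20,0]]
[[19,19],[21,0]]
[[19,19],[21,0]]
[[19,19],[21,7],[22,0]]
[[19,19],[21,7],[22,0],[46,10],[47,0]]
[[8,13],[9,0],[19,19],[21,7],[22,0],[46,10],[47,0]]
[[8,13],[9,0],[19,19],[21,7],[22,0],[46,10],[47,0]]
[[8,13],[9,0],[19,19],[21,7],[22,0],[46,10],[47,3],[49,0]]
[[8,13],[9,0],[19,19],[20,20],[22,0],[46,10],[47,3],[49,0]]
[[6,12],[8,13],[9,12],[12,0],[19,19],[20,20],[22,0],[46,10],[47,3],[49,0]]
[[4,13],[19,19],[20,20],[22,0],[46,10],[47,3],[49,0]]
[[4,13],[19,19],[20,20],[22,15],[25,0],[46,10],[47,3],[49,0]]
[[4,13],[19,19],[20,20],[22,15],[25,0],[46,10],[47,3],[49,0]]
[[4,13],[19,19],[20,20],[22,15],[25,12],[32,0],[46,10],[47,3],[49,0]]
[[4,13],[19,19],[20,20],[22,15],[25,12],[32,0],[46,10],[47,3],[49,0]]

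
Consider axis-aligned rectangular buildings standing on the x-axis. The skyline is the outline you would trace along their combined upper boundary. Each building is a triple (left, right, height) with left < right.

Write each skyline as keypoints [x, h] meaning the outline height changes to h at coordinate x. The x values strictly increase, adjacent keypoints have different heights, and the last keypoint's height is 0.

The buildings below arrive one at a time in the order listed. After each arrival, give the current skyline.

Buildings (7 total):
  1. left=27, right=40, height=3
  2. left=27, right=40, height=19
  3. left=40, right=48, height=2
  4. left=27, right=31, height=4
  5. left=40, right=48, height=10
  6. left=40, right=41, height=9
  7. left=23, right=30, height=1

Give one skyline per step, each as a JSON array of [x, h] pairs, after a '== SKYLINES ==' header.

== SKYLINES ==
[[27,3],[40,0]]
[[27,19],[40,0]]
[[27,19],[40,2],[48,0]]
[[27,19],[40,2],[48,0]]
[[27,19],[40,10],[48,0]]
[[27,19],[40,10],[48,0]]
[[23,1],[27,19],[40,10],[48,0]]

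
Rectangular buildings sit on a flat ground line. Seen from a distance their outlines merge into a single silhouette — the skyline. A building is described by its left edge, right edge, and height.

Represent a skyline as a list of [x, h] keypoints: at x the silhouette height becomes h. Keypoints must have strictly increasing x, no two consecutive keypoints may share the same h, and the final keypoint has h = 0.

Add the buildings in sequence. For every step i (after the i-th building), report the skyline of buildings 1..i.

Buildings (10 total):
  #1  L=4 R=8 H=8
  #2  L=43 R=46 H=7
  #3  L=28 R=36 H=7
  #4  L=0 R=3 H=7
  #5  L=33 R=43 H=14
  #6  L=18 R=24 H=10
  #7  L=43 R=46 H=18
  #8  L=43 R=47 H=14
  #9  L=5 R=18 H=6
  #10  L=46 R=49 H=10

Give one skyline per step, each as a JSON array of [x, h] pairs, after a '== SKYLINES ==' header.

== SKYLINES ==
[[4,8],[8,0]]
[[4,8],[8,0],[43,7],[46,0]]
[[4,8],[8,0],[28,7],[36,0],[43,7],[46,0]]
[[0,7],[3,0],[4,8],[8,0],[28,7],[36,0],[43,7],[46,0]]
[[0,7],[3,0],[4,8],[8,0],[28,7],[33,14],[43,7],[46,0]]
[[0,7],[3,0],[4,8],[8,0],[18,10],[24,0],[28,7],[33,14],[43,7],[46,0]]
[[0,7],[3,0],[4,8],[8,0],[18,10],[24,0],[28,7],[33,14],[43,18],[46,0]]
[[0,7],[3,0],[4,8],[8,0],[18,10],[24,0],[28,7],[33,14],[43,18],[46,14],[47,0]]
[[0,7],[3,0],[4,8],[8,6],[18,10],[24,0],[28,7],[33,14],[43,18],[46,14],[47,0]]
[[0,7],[3,0],[4,8],[8,6],[18,10],[24,0],[28,7],[33,14],[43,18],[46,14],[47,10],[49,0]]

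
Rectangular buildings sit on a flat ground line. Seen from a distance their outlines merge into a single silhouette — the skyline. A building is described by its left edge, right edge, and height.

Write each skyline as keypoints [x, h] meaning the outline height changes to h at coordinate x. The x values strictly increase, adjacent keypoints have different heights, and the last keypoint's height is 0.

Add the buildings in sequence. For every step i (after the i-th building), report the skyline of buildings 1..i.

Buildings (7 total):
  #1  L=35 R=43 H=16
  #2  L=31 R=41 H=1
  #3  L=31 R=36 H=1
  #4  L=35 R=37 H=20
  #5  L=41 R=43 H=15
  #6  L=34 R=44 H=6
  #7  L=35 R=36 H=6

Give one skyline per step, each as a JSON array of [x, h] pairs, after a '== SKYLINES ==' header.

== SKYLINES ==
[[35,16],[43,0]]
[[31,1],[35,16],[43,0]]
[[31,1],[35,16],[43,0]]
[[31,1],[35,20],[37,16],[43,0]]
[[31,1],[35,20],[37,16],[43,0]]
[[31,1],[34,6],[35,20],[37,16],[43,6],[44,0]]
[[31,1],[34,6],[35,20],[37,16],[43,6],[44,0]]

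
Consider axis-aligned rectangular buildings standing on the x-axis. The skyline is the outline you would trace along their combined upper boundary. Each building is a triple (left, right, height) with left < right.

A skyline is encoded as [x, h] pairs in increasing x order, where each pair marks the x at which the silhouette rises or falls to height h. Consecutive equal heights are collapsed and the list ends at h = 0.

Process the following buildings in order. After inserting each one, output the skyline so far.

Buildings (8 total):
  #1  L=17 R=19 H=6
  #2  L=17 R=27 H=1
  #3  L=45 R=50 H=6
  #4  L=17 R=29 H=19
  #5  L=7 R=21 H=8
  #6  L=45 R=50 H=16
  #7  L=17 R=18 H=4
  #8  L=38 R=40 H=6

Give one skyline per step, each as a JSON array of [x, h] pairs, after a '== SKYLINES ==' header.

== SKYLINES ==
[[17,6],[19,0]]
[[17,6],[19,1],[27,0]]
[[17,6],[19,1],[27,0],[45,6],[50,0]]
[[17,19],[29,0],[45,6],[50,0]]
[[7,8],[17,19],[29,0],[45,6],[50,0]]
[[7,8],[17,19],[29,0],[45,16],[50,0]]
[[7,8],[17,19],[29,0],[45,16],[50,0]]
[[7,8],[17,19],[29,0],[38,6],[40,0],[45,16],[50,0]]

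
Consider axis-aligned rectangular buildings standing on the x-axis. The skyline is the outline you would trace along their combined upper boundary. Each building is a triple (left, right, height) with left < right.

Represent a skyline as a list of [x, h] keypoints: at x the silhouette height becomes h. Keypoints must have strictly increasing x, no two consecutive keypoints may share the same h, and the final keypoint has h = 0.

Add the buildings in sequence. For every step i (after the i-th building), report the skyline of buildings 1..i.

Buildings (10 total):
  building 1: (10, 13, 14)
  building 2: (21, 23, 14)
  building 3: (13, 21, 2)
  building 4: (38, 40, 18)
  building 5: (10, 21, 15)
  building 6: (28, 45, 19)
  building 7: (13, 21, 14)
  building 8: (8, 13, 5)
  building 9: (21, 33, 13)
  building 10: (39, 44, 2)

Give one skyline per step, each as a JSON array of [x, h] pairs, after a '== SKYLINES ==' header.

== SKYLINES ==
[[10,14],[13,0]]
[[10,14],[13,0],[21,14],[23,0]]
[[10,14],[13,2],[21,14],[23,0]]
[[10,14],[13,2],[21,14],[23,0],[38,18],[40,0]]
[[10,15],[21,14],[23,0],[38,18],[40,0]]
[[10,15],[21,14],[23,0],[28,19],[45,0]]
[[10,15],[21,14],[23,0],[28,19],[45,0]]
[[8,5],[10,15],[21,14],[23,0],[28,19],[45,0]]
[[8,5],[10,15],[21,14],[23,13],[28,19],[45,0]]
[[8,5],[10,15],[21,14],[23,13],[28,19],[45,0]]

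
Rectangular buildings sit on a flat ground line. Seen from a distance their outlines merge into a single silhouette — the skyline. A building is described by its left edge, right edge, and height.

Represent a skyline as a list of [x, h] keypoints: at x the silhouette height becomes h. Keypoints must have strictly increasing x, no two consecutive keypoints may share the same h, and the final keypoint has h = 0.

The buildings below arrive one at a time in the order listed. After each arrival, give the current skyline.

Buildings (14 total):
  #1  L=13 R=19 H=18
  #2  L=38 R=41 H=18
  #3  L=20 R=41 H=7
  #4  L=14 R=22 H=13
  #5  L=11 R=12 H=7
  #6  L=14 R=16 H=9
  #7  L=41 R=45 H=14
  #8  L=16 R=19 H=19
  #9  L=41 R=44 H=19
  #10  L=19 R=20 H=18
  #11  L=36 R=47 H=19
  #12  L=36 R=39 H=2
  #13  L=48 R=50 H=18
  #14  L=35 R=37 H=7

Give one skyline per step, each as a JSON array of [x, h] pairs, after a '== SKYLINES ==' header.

== SKYLINES ==
[[13,18],[19,0]]
[[13,18],[19,0],[38,18],[41,0]]
[[13,18],[19,0],[20,7],[38,18],[41,0]]
[[13,18],[19,13],[22,7],[38,18],[41,0]]
[[11,7],[12,0],[13,18],[19,13],[22,7],[38,18],[41,0]]
[[11,7],[12,0],[13,18],[19,13],[22,7],[38,18],[41,0]]
[[11,7],[12,0],[13,18],[19,13],[22,7],[38,18],[41,14],[45,0]]
[[11,7],[12,0],[13,18],[16,19],[19,13],[22,7],[38,18],[41,14],[45,0]]
[[11,7],[12,0],[13,18],[16,19],[19,13],[22,7],[38,18],[41,19],[44,14],[45,0]]
[[11,7],[12,0],[13,18],[16,19],[19,18],[20,13],[22,7],[38,18],[41,19],[44,14],[45,0]]
[[11,7],[12,0],[13,18],[16,19],[19,18],[20,13],[22,7],[36,19],[47,0]]
[[11,7],[12,0],[13,18],[16,19],[19,18],[20,13],[22,7],[36,19],[47,0]]
[[11,7],[12,0],[13,18],[16,19],[19,18],[20,13],[22,7],[36,19],[47,0],[48,18],[50,0]]
[[11,7],[12,0],[13,18],[16,19],[19,18],[20,13],[22,7],[36,19],[47,0],[48,18],[50,0]]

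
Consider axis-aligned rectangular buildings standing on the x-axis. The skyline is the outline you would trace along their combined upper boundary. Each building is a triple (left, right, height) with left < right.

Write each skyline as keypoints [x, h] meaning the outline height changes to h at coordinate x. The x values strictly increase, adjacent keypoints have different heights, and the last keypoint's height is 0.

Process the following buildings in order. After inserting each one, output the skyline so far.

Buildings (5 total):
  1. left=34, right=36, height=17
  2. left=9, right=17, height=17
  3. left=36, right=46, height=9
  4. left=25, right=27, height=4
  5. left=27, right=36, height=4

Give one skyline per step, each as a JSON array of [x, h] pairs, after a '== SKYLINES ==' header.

== SKYLINES ==
[[34,17],[36,0]]
[[9,17],[17,0],[34,17],[36,0]]
[[9,17],[17,0],[34,17],[36,9],[46,0]]
[[9,17],[17,0],[25,4],[27,0],[34,17],[36,9],[46,0]]
[[9,17],[17,0],[25,4],[34,17],[36,9],[46,0]]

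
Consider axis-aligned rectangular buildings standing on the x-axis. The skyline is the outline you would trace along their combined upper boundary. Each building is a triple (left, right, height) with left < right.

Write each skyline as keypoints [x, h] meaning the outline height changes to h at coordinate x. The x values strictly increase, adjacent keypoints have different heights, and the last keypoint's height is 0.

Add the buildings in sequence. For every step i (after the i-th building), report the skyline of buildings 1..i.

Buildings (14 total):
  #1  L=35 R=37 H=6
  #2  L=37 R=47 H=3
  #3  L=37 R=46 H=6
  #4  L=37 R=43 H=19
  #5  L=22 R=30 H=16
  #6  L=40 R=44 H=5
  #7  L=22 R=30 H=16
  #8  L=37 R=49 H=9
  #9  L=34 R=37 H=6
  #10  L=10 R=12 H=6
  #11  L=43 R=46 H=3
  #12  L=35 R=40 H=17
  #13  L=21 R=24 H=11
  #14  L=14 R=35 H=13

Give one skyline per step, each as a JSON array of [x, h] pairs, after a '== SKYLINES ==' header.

== SKYLINES ==
[[35,6],[37,0]]
[[35,6],[37,3],[47,0]]
[[35,6],[46,3],[47,0]]
[[35,6],[37,19],[43,6],[46,3],[47,0]]
[[22,16],[30,0],[35,6],[37,19],[43,6],[46,3],[47,0]]
[[22,16],[30,0],[35,6],[37,19],[43,6],[46,3],[47,0]]
[[22,16],[30,0],[35,6],[37,19],[43,6],[46,3],[47,0]]
[[22,16],[30,0],[35,6],[37,19],[43,9],[49,0]]
[[22,16],[30,0],[34,6],[37,19],[43,9],[49,0]]
[[10,6],[12,0],[22,16],[30,0],[34,6],[37,19],[43,9],[49,0]]
[[10,6],[12,0],[22,16],[30,0],[34,6],[37,19],[43,9],[49,0]]
[[10,6],[12,0],[22,16],[30,0],[34,6],[35,17],[37,19],[43,9],[49,0]]
[[10,6],[12,0],[21,11],[22,16],[30,0],[34,6],[35,17],[37,19],[43,9],[49,0]]
[[10,6],[12,0],[14,13],[22,16],[30,13],[35,17],[37,19],[43,9],[49,0]]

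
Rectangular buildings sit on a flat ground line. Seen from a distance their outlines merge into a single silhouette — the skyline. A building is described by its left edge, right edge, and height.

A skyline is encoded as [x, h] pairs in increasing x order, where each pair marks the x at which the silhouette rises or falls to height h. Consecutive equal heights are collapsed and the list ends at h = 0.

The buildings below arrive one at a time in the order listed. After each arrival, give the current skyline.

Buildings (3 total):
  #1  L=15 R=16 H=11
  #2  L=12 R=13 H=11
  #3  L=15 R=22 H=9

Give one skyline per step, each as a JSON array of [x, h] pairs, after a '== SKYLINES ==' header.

== SKYLINES ==
[[15,11],[16,0]]
[[12,11],[13,0],[15,11],[16,0]]
[[12,11],[13,0],[15,11],[16,9],[22,0]]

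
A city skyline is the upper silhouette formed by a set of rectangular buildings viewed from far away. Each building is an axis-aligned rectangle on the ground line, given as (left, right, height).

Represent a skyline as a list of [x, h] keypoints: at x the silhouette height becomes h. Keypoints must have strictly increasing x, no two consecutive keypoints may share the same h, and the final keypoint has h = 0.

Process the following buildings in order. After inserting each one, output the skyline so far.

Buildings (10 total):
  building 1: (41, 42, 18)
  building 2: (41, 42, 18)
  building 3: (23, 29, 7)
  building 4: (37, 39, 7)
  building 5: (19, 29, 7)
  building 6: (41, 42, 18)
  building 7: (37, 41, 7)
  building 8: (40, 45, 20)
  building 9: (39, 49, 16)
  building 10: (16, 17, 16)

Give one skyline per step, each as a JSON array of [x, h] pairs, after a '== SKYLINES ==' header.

== SKYLINES ==
[[41,18],[42,0]]
[[41,18],[42,0]]
[[23,7],[29,0],[41,18],[42,0]]
[[23,7],[29,0],[37,7],[39,0],[41,18],[42,0]]
[[19,7],[29,0],[37,7],[39,0],[41,18],[42,0]]
[[19,7],[29,0],[37,7],[39,0],[41,18],[42,0]]
[[19,7],[29,0],[37,7],[41,18],[42,0]]
[[19,7],[29,0],[37,7],[40,20],[45,0]]
[[19,7],[29,0],[37,7],[39,16],[40,20],[45,16],[49,0]]
[[16,16],[17,0],[19,7],[29,0],[37,7],[39,16],[40,20],[45,16],[49,0]]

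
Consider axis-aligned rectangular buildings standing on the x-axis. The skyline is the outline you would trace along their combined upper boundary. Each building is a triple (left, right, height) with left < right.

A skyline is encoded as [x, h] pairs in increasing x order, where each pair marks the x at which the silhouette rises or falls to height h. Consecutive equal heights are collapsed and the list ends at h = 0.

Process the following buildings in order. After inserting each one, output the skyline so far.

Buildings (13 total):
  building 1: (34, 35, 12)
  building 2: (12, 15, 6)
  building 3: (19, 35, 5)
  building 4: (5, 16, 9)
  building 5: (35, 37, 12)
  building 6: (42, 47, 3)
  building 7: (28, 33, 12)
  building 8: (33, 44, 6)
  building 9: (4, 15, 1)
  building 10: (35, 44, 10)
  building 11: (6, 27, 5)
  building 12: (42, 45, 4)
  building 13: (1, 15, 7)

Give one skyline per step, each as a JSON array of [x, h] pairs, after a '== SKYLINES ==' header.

== SKYLINES ==
[[34,12],[35,0]]
[[12,6],[15,0],[34,12],[35,0]]
[[12,6],[15,0],[19,5],[34,12],[35,0]]
[[5,9],[16,0],[19,5],[34,12],[35,0]]
[[5,9],[16,0],[19,5],[34,12],[37,0]]
[[5,9],[16,0],[19,5],[34,12],[37,0],[42,3],[47,0]]
[[5,9],[16,0],[19,5],[28,12],[33,5],[34,12],[37,0],[42,3],[47,0]]
[[5,9],[16,0],[19,5],[28,12],[33,6],[34,12],[37,6],[44,3],[47,0]]
[[4,1],[5,9],[16,0],[19,5],[28,12],[33,6],[34,12],[37,6],[44,3],[47,0]]
[[4,1],[5,9],[16,0],[19,5],[28,12],[33,6],[34,12],[37,10],[44,3],[47,0]]
[[4,1],[5,9],[16,5],[28,12],[33,6],[34,12],[37,10],[44,3],[47,0]]
[[4,1],[5,9],[16,5],[28,12],[33,6],[34,12],[37,10],[44,4],[45,3],[47,0]]
[[1,7],[5,9],[16,5],[28,12],[33,6],[34,12],[37,10],[44,4],[45,3],[47,0]]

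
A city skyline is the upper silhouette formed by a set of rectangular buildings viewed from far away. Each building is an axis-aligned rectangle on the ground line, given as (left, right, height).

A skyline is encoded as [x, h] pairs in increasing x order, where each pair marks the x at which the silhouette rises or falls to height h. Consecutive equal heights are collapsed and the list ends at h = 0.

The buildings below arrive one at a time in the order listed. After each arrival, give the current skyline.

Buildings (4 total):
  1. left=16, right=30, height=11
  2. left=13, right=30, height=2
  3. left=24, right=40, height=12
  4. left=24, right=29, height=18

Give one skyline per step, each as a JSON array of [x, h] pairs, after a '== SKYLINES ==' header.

== SKYLINES ==
[[16,11],[30,0]]
[[13,2],[16,11],[30,0]]
[[13,2],[16,11],[24,12],[40,0]]
[[13,2],[16,11],[24,18],[29,12],[40,0]]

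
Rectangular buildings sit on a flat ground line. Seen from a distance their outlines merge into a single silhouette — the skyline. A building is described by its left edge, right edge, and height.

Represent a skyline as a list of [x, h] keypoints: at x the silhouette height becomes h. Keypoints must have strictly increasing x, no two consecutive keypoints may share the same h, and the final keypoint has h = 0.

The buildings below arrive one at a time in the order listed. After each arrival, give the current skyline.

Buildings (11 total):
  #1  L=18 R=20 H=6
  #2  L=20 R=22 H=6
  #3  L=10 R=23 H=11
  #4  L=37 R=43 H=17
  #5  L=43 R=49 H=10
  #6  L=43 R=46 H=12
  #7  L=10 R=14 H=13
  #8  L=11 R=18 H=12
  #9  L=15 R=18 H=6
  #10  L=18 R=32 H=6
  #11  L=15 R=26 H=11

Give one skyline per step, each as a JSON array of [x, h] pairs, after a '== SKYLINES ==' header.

== SKYLINES ==
[[18,6],[20,0]]
[[18,6],[22,0]]
[[10,11],[23,0]]
[[10,11],[23,0],[37,17],[43,0]]
[[10,11],[23,0],[37,17],[43,10],[49,0]]
[[10,11],[23,0],[37,17],[43,12],[46,10],[49,0]]
[[10,13],[14,11],[23,0],[37,17],[43,12],[46,10],[49,0]]
[[10,13],[14,12],[18,11],[23,0],[37,17],[43,12],[46,10],[49,0]]
[[10,13],[14,12],[18,11],[23,0],[37,17],[43,12],[46,10],[49,0]]
[[10,13],[14,12],[18,11],[23,6],[32,0],[37,17],[43,12],[46,10],[49,0]]
[[10,13],[14,12],[18,11],[26,6],[32,0],[37,17],[43,12],[46,10],[49,0]]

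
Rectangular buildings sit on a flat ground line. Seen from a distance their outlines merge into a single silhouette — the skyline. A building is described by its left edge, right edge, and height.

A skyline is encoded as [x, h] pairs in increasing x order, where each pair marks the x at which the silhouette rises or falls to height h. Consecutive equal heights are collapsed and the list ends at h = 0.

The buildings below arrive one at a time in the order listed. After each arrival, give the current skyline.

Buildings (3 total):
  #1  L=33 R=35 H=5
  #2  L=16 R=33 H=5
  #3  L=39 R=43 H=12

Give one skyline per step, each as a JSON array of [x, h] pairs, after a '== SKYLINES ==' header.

== SKYLINES ==
[[33,5],[35,0]]
[[16,5],[35,0]]
[[16,5],[35,0],[39,12],[43,0]]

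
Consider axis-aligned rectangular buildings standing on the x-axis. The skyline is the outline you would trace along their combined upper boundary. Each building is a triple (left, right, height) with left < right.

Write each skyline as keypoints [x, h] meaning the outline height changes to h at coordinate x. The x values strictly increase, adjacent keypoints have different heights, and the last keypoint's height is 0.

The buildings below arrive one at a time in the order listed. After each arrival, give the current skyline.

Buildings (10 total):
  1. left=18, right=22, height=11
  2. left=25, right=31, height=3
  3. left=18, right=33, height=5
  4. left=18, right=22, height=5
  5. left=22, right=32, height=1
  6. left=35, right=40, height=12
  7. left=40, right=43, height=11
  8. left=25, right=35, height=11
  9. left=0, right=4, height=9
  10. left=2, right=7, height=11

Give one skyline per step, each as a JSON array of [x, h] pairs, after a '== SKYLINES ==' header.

== SKYLINES ==
[[18,11],[22,0]]
[[18,11],[22,0],[25,3],[31,0]]
[[18,11],[22,5],[33,0]]
[[18,11],[22,5],[33,0]]
[[18,11],[22,5],[33,0]]
[[18,11],[22,5],[33,0],[35,12],[40,0]]
[[18,11],[22,5],[33,0],[35,12],[40,11],[43,0]]
[[18,11],[22,5],[25,11],[35,12],[40,11],[43,0]]
[[0,9],[4,0],[18,11],[22,5],[25,11],[35,12],[40,11],[43,0]]
[[0,9],[2,11],[7,0],[18,11],[22,5],[25,11],[35,12],[40,11],[43,0]]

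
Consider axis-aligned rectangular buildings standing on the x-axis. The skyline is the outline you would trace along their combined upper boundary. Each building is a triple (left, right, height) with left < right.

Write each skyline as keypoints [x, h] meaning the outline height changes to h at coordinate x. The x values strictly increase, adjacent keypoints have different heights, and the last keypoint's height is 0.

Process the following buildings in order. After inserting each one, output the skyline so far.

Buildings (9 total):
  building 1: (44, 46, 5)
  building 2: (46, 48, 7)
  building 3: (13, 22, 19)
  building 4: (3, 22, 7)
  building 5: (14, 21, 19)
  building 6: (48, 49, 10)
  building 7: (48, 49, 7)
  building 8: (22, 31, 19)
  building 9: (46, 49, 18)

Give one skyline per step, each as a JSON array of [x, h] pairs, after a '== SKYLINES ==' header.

== SKYLINES ==
[[44,5],[46,0]]
[[44,5],[46,7],[48,0]]
[[13,19],[22,0],[44,5],[46,7],[48,0]]
[[3,7],[13,19],[22,0],[44,5],[46,7],[48,0]]
[[3,7],[13,19],[22,0],[44,5],[46,7],[48,0]]
[[3,7],[13,19],[22,0],[44,5],[46,7],[48,10],[49,0]]
[[3,7],[13,19],[22,0],[44,5],[46,7],[48,10],[49,0]]
[[3,7],[13,19],[31,0],[44,5],[46,7],[48,10],[49,0]]
[[3,7],[13,19],[31,0],[44,5],[46,18],[49,0]]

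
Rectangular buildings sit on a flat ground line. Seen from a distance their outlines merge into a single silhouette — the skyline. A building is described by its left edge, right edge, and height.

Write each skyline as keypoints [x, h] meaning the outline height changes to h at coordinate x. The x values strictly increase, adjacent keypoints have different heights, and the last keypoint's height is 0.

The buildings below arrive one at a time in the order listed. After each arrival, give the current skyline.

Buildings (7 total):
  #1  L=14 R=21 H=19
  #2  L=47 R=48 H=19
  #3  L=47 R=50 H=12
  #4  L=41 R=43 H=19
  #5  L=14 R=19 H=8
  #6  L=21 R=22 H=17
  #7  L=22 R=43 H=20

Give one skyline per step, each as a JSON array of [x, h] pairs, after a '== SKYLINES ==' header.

== SKYLINES ==
[[14,19],[21,0]]
[[14,19],[21,0],[47,19],[48,0]]
[[14,19],[21,0],[47,19],[48,12],[50,0]]
[[14,19],[21,0],[41,19],[43,0],[47,19],[48,12],[50,0]]
[[14,19],[21,0],[41,19],[43,0],[47,19],[48,12],[50,0]]
[[14,19],[21,17],[22,0],[41,19],[43,0],[47,19],[48,12],[50,0]]
[[14,19],[21,17],[22,20],[43,0],[47,19],[48,12],[50,0]]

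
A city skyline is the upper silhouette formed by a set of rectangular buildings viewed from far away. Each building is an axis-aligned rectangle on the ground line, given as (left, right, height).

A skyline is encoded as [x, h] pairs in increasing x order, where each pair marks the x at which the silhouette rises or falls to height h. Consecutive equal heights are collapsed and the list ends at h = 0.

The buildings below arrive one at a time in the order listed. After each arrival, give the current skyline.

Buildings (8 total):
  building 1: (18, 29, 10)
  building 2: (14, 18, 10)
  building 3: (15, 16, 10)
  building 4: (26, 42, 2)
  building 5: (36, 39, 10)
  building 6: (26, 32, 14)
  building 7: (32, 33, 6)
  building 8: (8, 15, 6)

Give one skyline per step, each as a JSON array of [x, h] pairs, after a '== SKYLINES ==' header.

== SKYLINES ==
[[18,10],[29,0]]
[[14,10],[29,0]]
[[14,10],[29,0]]
[[14,10],[29,2],[42,0]]
[[14,10],[29,2],[36,10],[39,2],[42,0]]
[[14,10],[26,14],[32,2],[36,10],[39,2],[42,0]]
[[14,10],[26,14],[32,6],[33,2],[36,10],[39,2],[42,0]]
[[8,6],[14,10],[26,14],[32,6],[33,2],[36,10],[39,2],[42,0]]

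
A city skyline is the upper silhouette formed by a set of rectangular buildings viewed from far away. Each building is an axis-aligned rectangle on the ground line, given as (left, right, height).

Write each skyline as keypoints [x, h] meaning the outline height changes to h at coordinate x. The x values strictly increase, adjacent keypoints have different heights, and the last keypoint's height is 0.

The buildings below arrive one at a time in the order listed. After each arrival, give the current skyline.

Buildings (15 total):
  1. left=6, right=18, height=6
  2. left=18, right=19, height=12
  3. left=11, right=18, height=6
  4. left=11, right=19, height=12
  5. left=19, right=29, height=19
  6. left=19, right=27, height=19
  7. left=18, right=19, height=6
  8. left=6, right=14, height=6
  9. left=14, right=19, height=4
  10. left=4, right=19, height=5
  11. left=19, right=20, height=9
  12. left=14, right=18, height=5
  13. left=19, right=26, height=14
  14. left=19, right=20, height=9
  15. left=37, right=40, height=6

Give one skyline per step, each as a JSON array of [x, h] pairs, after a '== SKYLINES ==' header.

== SKYLINES ==
[[6,6],[18,0]]
[[6,6],[18,12],[19,0]]
[[6,6],[18,12],[19,0]]
[[6,6],[11,12],[19,0]]
[[6,6],[11,12],[19,19],[29,0]]
[[6,6],[11,12],[19,19],[29,0]]
[[6,6],[11,12],[19,19],[29,0]]
[[6,6],[11,12],[19,19],[29,0]]
[[6,6],[11,12],[19,19],[29,0]]
[[4,5],[6,6],[11,12],[19,19],[29,0]]
[[4,5],[6,6],[11,12],[19,19],[29,0]]
[[4,5],[6,6],[11,12],[19,19],[29,0]]
[[4,5],[6,6],[11,12],[19,19],[29,0]]
[[4,5],[6,6],[11,12],[19,19],[29,0]]
[[4,5],[6,6],[11,12],[19,19],[29,0],[37,6],[40,0]]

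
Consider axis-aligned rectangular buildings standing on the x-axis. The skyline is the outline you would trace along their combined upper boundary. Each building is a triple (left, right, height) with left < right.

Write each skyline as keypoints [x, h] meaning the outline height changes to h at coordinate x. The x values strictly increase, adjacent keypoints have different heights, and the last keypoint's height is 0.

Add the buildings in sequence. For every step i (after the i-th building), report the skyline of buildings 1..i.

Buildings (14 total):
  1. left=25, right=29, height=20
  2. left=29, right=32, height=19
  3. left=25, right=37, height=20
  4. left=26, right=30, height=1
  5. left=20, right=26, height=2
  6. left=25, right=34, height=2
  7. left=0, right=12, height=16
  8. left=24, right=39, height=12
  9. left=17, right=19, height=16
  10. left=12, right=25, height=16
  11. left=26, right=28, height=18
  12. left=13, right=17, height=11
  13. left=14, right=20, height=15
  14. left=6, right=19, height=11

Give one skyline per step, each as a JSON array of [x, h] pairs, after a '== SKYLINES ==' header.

== SKYLINES ==
[[25,20],[29,0]]
[[25,20],[29,19],[32,0]]
[[25,20],[37,0]]
[[25,20],[37,0]]
[[20,2],[25,20],[37,0]]
[[20,2],[25,20],[37,0]]
[[0,16],[12,0],[20,2],[25,20],[37,0]]
[[0,16],[12,0],[20,2],[24,12],[25,20],[37,12],[39,0]]
[[0,16],[12,0],[17,16],[19,0],[20,2],[24,12],[25,20],[37,12],[39,0]]
[[0,16],[25,20],[37,12],[39,0]]
[[0,16],[25,20],[37,12],[39,0]]
[[0,16],[25,20],[37,12],[39,0]]
[[0,16],[25,20],[37,12],[39,0]]
[[0,16],[25,20],[37,12],[39,0]]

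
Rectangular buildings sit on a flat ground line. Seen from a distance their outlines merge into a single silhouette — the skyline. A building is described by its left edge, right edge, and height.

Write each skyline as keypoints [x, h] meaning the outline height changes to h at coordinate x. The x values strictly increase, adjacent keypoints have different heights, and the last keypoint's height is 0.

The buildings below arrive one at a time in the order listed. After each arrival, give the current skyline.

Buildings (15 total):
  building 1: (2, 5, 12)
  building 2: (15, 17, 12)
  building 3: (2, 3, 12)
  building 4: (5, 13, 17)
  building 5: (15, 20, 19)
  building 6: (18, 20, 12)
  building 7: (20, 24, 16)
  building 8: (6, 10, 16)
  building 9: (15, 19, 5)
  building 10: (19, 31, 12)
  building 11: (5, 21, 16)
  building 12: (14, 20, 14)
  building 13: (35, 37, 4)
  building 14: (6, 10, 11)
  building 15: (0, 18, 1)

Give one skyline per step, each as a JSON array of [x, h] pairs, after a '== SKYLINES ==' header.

== SKYLINES ==
[[2,12],[5,0]]
[[2,12],[5,0],[15,12],[17,0]]
[[2,12],[5,0],[15,12],[17,0]]
[[2,12],[5,17],[13,0],[15,12],[17,0]]
[[2,12],[5,17],[13,0],[15,19],[20,0]]
[[2,12],[5,17],[13,0],[15,19],[20,0]]
[[2,12],[5,17],[13,0],[15,19],[20,16],[24,0]]
[[2,12],[5,17],[13,0],[15,19],[20,16],[24,0]]
[[2,12],[5,17],[13,0],[15,19],[20,16],[24,0]]
[[2,12],[5,17],[13,0],[15,19],[20,16],[24,12],[31,0]]
[[2,12],[5,17],[13,16],[15,19],[20,16],[24,12],[31,0]]
[[2,12],[5,17],[13,16],[15,19],[20,16],[24,12],[31,0]]
[[2,12],[5,17],[13,16],[15,19],[20,16],[24,12],[31,0],[35,4],[37,0]]
[[2,12],[5,17],[13,16],[15,19],[20,16],[24,12],[31,0],[35,4],[37,0]]
[[0,1],[2,12],[5,17],[13,16],[15,19],[20,16],[24,12],[31,0],[35,4],[37,0]]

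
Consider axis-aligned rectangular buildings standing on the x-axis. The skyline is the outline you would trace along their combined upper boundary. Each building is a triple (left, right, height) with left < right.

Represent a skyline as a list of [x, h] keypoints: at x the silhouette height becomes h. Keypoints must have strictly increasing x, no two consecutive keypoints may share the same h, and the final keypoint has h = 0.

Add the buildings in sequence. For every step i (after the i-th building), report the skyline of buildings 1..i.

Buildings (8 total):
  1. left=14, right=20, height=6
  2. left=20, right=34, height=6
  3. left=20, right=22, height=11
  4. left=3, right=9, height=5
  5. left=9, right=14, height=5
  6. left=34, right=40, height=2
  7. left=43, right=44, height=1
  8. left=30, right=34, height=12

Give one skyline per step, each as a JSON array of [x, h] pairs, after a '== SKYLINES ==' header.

== SKYLINES ==
[[14,6],[20,0]]
[[14,6],[34,0]]
[[14,6],[20,11],[22,6],[34,0]]
[[3,5],[9,0],[14,6],[20,11],[22,6],[34,0]]
[[3,5],[14,6],[20,11],[22,6],[34,0]]
[[3,5],[14,6],[20,11],[22,6],[34,2],[40,0]]
[[3,5],[14,6],[20,11],[22,6],[34,2],[40,0],[43,1],[44,0]]
[[3,5],[14,6],[20,11],[22,6],[30,12],[34,2],[40,0],[43,1],[44,0]]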